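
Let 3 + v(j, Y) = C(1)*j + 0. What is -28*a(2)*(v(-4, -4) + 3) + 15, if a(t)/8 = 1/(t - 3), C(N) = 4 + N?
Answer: -4465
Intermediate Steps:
a(t) = 8/(-3 + t) (a(t) = 8/(t - 3) = 8/(-3 + t))
v(j, Y) = -3 + 5*j (v(j, Y) = -3 + ((4 + 1)*j + 0) = -3 + (5*j + 0) = -3 + 5*j)
-28*a(2)*(v(-4, -4) + 3) + 15 = -28*8/(-3 + 2)*((-3 + 5*(-4)) + 3) + 15 = -28*8/(-1)*((-3 - 20) + 3) + 15 = -28*8*(-1)*(-23 + 3) + 15 = -(-224)*(-20) + 15 = -28*160 + 15 = -4480 + 15 = -4465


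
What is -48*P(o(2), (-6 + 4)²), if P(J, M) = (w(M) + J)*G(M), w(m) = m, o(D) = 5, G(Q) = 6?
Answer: -2592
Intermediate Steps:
P(J, M) = 6*J + 6*M (P(J, M) = (M + J)*6 = (J + M)*6 = 6*J + 6*M)
-48*P(o(2), (-6 + 4)²) = -48*(6*5 + 6*(-6 + 4)²) = -48*(30 + 6*(-2)²) = -48*(30 + 6*4) = -48*(30 + 24) = -48*54 = -2592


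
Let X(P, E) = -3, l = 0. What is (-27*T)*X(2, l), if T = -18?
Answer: -1458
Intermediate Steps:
(-27*T)*X(2, l) = -27*(-18)*(-3) = 486*(-3) = -1458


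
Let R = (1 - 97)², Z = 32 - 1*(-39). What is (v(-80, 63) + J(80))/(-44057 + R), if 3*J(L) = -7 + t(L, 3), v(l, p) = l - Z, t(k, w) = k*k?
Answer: -1980/34841 ≈ -0.056830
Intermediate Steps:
t(k, w) = k²
Z = 71 (Z = 32 + 39 = 71)
v(l, p) = -71 + l (v(l, p) = l - 1*71 = l - 71 = -71 + l)
J(L) = -7/3 + L²/3 (J(L) = (-7 + L²)/3 = -7/3 + L²/3)
R = 9216 (R = (-96)² = 9216)
(v(-80, 63) + J(80))/(-44057 + R) = ((-71 - 80) + (-7/3 + (⅓)*80²))/(-44057 + 9216) = (-151 + (-7/3 + (⅓)*6400))/(-34841) = (-151 + (-7/3 + 6400/3))*(-1/34841) = (-151 + 2131)*(-1/34841) = 1980*(-1/34841) = -1980/34841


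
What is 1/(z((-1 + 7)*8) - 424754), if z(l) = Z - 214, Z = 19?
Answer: -1/424949 ≈ -2.3532e-6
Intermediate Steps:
z(l) = -195 (z(l) = 19 - 214 = -195)
1/(z((-1 + 7)*8) - 424754) = 1/(-195 - 424754) = 1/(-424949) = -1/424949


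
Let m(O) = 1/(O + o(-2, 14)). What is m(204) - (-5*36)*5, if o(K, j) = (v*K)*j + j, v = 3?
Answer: 120601/134 ≈ 900.01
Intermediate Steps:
o(K, j) = j + 3*K*j (o(K, j) = (3*K)*j + j = 3*K*j + j = j + 3*K*j)
m(O) = 1/(-70 + O) (m(O) = 1/(O + 14*(1 + 3*(-2))) = 1/(O + 14*(1 - 6)) = 1/(O + 14*(-5)) = 1/(O - 70) = 1/(-70 + O))
m(204) - (-5*36)*5 = 1/(-70 + 204) - (-5*36)*5 = 1/134 - (-180)*5 = 1/134 - 1*(-900) = 1/134 + 900 = 120601/134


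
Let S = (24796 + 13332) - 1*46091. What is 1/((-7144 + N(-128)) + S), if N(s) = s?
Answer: -1/15235 ≈ -6.5638e-5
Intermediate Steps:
S = -7963 (S = 38128 - 46091 = -7963)
1/((-7144 + N(-128)) + S) = 1/((-7144 - 128) - 7963) = 1/(-7272 - 7963) = 1/(-15235) = -1/15235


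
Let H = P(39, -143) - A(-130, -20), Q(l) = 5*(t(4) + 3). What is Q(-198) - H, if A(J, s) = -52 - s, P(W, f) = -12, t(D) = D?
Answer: 15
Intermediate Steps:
Q(l) = 35 (Q(l) = 5*(4 + 3) = 5*7 = 35)
H = 20 (H = -12 - (-52 - 1*(-20)) = -12 - (-52 + 20) = -12 - 1*(-32) = -12 + 32 = 20)
Q(-198) - H = 35 - 1*20 = 35 - 20 = 15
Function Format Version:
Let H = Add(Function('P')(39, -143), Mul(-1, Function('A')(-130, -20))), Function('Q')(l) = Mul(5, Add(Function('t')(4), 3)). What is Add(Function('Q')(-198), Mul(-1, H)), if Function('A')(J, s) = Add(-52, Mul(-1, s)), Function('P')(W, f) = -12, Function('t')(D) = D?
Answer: 15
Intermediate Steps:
Function('Q')(l) = 35 (Function('Q')(l) = Mul(5, Add(4, 3)) = Mul(5, 7) = 35)
H = 20 (H = Add(-12, Mul(-1, Add(-52, Mul(-1, -20)))) = Add(-12, Mul(-1, Add(-52, 20))) = Add(-12, Mul(-1, -32)) = Add(-12, 32) = 20)
Add(Function('Q')(-198), Mul(-1, H)) = Add(35, Mul(-1, 20)) = Add(35, -20) = 15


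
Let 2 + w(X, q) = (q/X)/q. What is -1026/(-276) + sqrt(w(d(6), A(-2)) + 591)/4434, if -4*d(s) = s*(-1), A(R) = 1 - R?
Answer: 171/46 + sqrt(5307)/13302 ≈ 3.7229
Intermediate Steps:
d(s) = s/4 (d(s) = -s*(-1)/4 = -(-1)*s/4 = s/4)
w(X, q) = -2 + 1/X (w(X, q) = -2 + (q/X)/q = -2 + 1/X)
-1026/(-276) + sqrt(w(d(6), A(-2)) + 591)/4434 = -1026/(-276) + sqrt((-2 + 1/((1/4)*6)) + 591)/4434 = -1026*(-1/276) + sqrt((-2 + 1/(3/2)) + 591)*(1/4434) = 171/46 + sqrt((-2 + 2/3) + 591)*(1/4434) = 171/46 + sqrt(-4/3 + 591)*(1/4434) = 171/46 + sqrt(1769/3)*(1/4434) = 171/46 + (sqrt(5307)/3)*(1/4434) = 171/46 + sqrt(5307)/13302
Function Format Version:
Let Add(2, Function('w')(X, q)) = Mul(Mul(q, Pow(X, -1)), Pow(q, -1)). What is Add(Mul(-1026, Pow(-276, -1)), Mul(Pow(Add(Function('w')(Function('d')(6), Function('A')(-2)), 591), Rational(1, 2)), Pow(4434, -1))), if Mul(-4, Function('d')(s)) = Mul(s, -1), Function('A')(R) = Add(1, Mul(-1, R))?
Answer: Add(Rational(171, 46), Mul(Rational(1, 13302), Pow(5307, Rational(1, 2)))) ≈ 3.7229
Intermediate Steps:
Function('d')(s) = Mul(Rational(1, 4), s) (Function('d')(s) = Mul(Rational(-1, 4), Mul(s, -1)) = Mul(Rational(-1, 4), Mul(-1, s)) = Mul(Rational(1, 4), s))
Function('w')(X, q) = Add(-2, Pow(X, -1)) (Function('w')(X, q) = Add(-2, Mul(Mul(q, Pow(X, -1)), Pow(q, -1))) = Add(-2, Pow(X, -1)))
Add(Mul(-1026, Pow(-276, -1)), Mul(Pow(Add(Function('w')(Function('d')(6), Function('A')(-2)), 591), Rational(1, 2)), Pow(4434, -1))) = Add(Mul(-1026, Pow(-276, -1)), Mul(Pow(Add(Add(-2, Pow(Mul(Rational(1, 4), 6), -1)), 591), Rational(1, 2)), Pow(4434, -1))) = Add(Mul(-1026, Rational(-1, 276)), Mul(Pow(Add(Add(-2, Pow(Rational(3, 2), -1)), 591), Rational(1, 2)), Rational(1, 4434))) = Add(Rational(171, 46), Mul(Pow(Add(Add(-2, Rational(2, 3)), 591), Rational(1, 2)), Rational(1, 4434))) = Add(Rational(171, 46), Mul(Pow(Add(Rational(-4, 3), 591), Rational(1, 2)), Rational(1, 4434))) = Add(Rational(171, 46), Mul(Pow(Rational(1769, 3), Rational(1, 2)), Rational(1, 4434))) = Add(Rational(171, 46), Mul(Mul(Rational(1, 3), Pow(5307, Rational(1, 2))), Rational(1, 4434))) = Add(Rational(171, 46), Mul(Rational(1, 13302), Pow(5307, Rational(1, 2))))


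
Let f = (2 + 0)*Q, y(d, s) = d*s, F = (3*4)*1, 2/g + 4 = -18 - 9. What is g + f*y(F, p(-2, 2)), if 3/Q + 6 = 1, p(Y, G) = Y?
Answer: 4454/155 ≈ 28.735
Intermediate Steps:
g = -2/31 (g = 2/(-4 + (-18 - 9)) = 2/(-4 - 27) = 2/(-31) = 2*(-1/31) = -2/31 ≈ -0.064516)
Q = -3/5 (Q = 3/(-6 + 1) = 3/(-5) = 3*(-1/5) = -3/5 ≈ -0.60000)
F = 12 (F = 12*1 = 12)
f = -6/5 (f = (2 + 0)*(-3/5) = 2*(-3/5) = -6/5 ≈ -1.2000)
g + f*y(F, p(-2, 2)) = -2/31 - 72*(-2)/5 = -2/31 - 6/5*(-24) = -2/31 + 144/5 = 4454/155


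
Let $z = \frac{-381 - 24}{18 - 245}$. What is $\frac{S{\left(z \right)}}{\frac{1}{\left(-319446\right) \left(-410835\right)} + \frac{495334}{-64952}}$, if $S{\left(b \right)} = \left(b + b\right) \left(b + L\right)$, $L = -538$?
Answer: $\frac{210110597157706353955800}{837442026223422140413} \approx 250.9$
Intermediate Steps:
$z = \frac{405}{227}$ ($z = - \frac{405}{-227} = \left(-405\right) \left(- \frac{1}{227}\right) = \frac{405}{227} \approx 1.7841$)
$S{\left(b \right)} = 2 b \left(-538 + b\right)$ ($S{\left(b \right)} = \left(b + b\right) \left(b - 538\right) = 2 b \left(-538 + b\right)$)
$\frac{S{\left(z \right)}}{\frac{1}{\left(-319446\right) \left(-410835\right)} + \frac{495334}{-64952}} = \frac{2 \cdot \frac{405}{227} \left(-538 + \frac{405}{227}\right)}{\frac{1}{\left(-319446\right) \left(-410835\right)} + \frac{495334}{-64952}} = \frac{2 \cdot \frac{405}{227} \left(- \frac{121721}{227}\right)}{\left(- \frac{1}{319446}\right) \left(- \frac{1}{410835}\right) + 495334 \left(- \frac{1}{64952}\right)} = - \frac{98594010}{51529 \left(\frac{1}{131239597410} - \frac{247667}{32476}\right)} = - \frac{98594010}{51529 \left(- \frac{16251858685854997}{2131068582743580}\right)} = \left(- \frac{98594010}{51529}\right) \left(- \frac{2131068582743580}{16251858685854997}\right) = \frac{210110597157706353955800}{837442026223422140413}$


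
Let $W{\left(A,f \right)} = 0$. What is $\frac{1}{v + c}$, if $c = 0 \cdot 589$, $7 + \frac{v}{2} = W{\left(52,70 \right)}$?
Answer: $- \frac{1}{14} \approx -0.071429$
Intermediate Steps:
$v = -14$ ($v = -14 + 2 \cdot 0 = -14 + 0 = -14$)
$c = 0$
$\frac{1}{v + c} = \frac{1}{-14 + 0} = \frac{1}{-14} = - \frac{1}{14}$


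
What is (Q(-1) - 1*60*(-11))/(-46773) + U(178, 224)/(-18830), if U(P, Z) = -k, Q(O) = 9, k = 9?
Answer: -4058771/293578530 ≈ -0.013825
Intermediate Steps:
U(P, Z) = -9 (U(P, Z) = -1*9 = -9)
(Q(-1) - 1*60*(-11))/(-46773) + U(178, 224)/(-18830) = (9 - 1*60*(-11))/(-46773) - 9/(-18830) = (9 - 60*(-11))*(-1/46773) - 9*(-1/18830) = (9 + 660)*(-1/46773) + 9/18830 = 669*(-1/46773) + 9/18830 = -223/15591 + 9/18830 = -4058771/293578530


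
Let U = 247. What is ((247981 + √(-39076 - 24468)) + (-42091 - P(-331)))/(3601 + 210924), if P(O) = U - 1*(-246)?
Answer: 205397/214525 + 26*I*√94/214525 ≈ 0.95745 + 0.0011751*I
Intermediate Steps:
P(O) = 493 (P(O) = 247 - 1*(-246) = 247 + 246 = 493)
((247981 + √(-39076 - 24468)) + (-42091 - P(-331)))/(3601 + 210924) = ((247981 + √(-39076 - 24468)) + (-42091 - 1*493))/(3601 + 210924) = ((247981 + √(-63544)) + (-42091 - 493))/214525 = ((247981 + 26*I*√94) - 42584)*(1/214525) = (205397 + 26*I*√94)*(1/214525) = 205397/214525 + 26*I*√94/214525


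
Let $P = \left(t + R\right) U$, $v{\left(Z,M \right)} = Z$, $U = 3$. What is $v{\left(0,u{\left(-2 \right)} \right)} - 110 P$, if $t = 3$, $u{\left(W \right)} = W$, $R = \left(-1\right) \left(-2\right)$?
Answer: $-1650$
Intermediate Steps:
$R = 2$
$P = 15$ ($P = \left(3 + 2\right) 3 = 5 \cdot 3 = 15$)
$v{\left(0,u{\left(-2 \right)} \right)} - 110 P = 0 - 1650 = -1650$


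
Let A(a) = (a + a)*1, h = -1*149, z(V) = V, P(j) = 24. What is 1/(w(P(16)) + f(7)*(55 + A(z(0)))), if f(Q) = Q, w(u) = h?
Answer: 1/236 ≈ 0.0042373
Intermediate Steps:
h = -149
w(u) = -149
A(a) = 2*a (A(a) = (2*a)*1 = 2*a)
1/(w(P(16)) + f(7)*(55 + A(z(0)))) = 1/(-149 + 7*(55 + 2*0)) = 1/(-149 + 7*(55 + 0)) = 1/(-149 + 7*55) = 1/(-149 + 385) = 1/236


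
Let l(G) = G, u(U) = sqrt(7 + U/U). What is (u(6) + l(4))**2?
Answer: 24 + 16*sqrt(2) ≈ 46.627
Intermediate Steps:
u(U) = 2*sqrt(2) (u(U) = sqrt(7 + 1) = sqrt(8) = 2*sqrt(2))
(u(6) + l(4))**2 = (2*sqrt(2) + 4)**2 = (4 + 2*sqrt(2))**2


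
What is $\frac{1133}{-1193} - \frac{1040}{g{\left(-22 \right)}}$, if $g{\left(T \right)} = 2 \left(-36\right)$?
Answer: $\frac{144893}{10737} \approx 13.495$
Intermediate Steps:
$g{\left(T \right)} = -72$
$\frac{1133}{-1193} - \frac{1040}{g{\left(-22 \right)}} = \frac{1133}{-1193} - \frac{1040}{-72} = 1133 \left(- \frac{1}{1193}\right) - - \frac{130}{9} = - \frac{1133}{1193} + \frac{130}{9} = \frac{144893}{10737}$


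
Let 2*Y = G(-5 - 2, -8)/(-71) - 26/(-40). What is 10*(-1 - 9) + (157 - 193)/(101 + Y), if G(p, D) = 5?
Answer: -28868540/287663 ≈ -100.36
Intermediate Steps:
Y = 823/2840 (Y = (5/(-71) - 26/(-40))/2 = (5*(-1/71) - 26*(-1/40))/2 = (-5/71 + 13/20)/2 = (1/2)*(823/1420) = 823/2840 ≈ 0.28979)
10*(-1 - 9) + (157 - 193)/(101 + Y) = 10*(-1 - 9) + (157 - 193)/(101 + 823/2840) = 10*(-10) - 36/287663/2840 = -100 - 36*2840/287663 = -100 - 102240/287663 = -28868540/287663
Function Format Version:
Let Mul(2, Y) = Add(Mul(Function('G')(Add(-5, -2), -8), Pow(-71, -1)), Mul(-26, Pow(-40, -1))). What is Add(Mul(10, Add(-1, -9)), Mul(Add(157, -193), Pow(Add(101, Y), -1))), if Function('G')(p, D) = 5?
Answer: Rational(-28868540, 287663) ≈ -100.36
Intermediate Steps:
Y = Rational(823, 2840) (Y = Mul(Rational(1, 2), Add(Mul(5, Pow(-71, -1)), Mul(-26, Pow(-40, -1)))) = Mul(Rational(1, 2), Add(Mul(5, Rational(-1, 71)), Mul(-26, Rational(-1, 40)))) = Mul(Rational(1, 2), Add(Rational(-5, 71), Rational(13, 20))) = Mul(Rational(1, 2), Rational(823, 1420)) = Rational(823, 2840) ≈ 0.28979)
Add(Mul(10, Add(-1, -9)), Mul(Add(157, -193), Pow(Add(101, Y), -1))) = Add(Mul(10, Add(-1, -9)), Mul(Add(157, -193), Pow(Add(101, Rational(823, 2840)), -1))) = Add(Mul(10, -10), Mul(-36, Pow(Rational(287663, 2840), -1))) = Add(-100, Mul(-36, Rational(2840, 287663))) = Add(-100, Rational(-102240, 287663)) = Rational(-28868540, 287663)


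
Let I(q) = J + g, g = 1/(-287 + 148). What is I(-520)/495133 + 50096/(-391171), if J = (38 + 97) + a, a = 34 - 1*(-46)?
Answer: -3436091650588/26921752233277 ≈ -0.12763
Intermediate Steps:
a = 80 (a = 34 + 46 = 80)
J = 215 (J = (38 + 97) + 80 = 135 + 80 = 215)
g = -1/139 (g = 1/(-139) = -1/139 ≈ -0.0071942)
I(q) = 29884/139 (I(q) = 215 - 1/139 = 29884/139)
I(-520)/495133 + 50096/(-391171) = (29884/139)/495133 + 50096/(-391171) = (29884/139)*(1/495133) + 50096*(-1/391171) = 29884/68823487 - 50096/391171 = -3436091650588/26921752233277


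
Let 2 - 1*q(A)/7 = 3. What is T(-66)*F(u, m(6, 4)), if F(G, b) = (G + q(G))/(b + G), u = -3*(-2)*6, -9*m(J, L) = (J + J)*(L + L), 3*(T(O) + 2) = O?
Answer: -522/19 ≈ -27.474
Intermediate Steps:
T(O) = -2 + O/3
m(J, L) = -4*J*L/9 (m(J, L) = -(J + J)*(L + L)/9 = -2*J*2*L/9 = -4*J*L/9)
u = 36 (u = 6*6 = 36)
q(A) = -7 (q(A) = 14 - 7*3 = 14 - 21 = -7)
F(G, b) = (-7 + G)/(G + b) (F(G, b) = (G - 7)/(b + G) = (-7 + G)/(G + b))
T(-66)*F(u, m(6, 4)) = (-2 + (1/3)*(-66))*((-7 + 36)/(36 - 4/9*6*4)) = (-2 - 22)*(29/(36 - 32/3)) = -24*29/76/3 = -18*29/19 = -24*87/76 = -522/19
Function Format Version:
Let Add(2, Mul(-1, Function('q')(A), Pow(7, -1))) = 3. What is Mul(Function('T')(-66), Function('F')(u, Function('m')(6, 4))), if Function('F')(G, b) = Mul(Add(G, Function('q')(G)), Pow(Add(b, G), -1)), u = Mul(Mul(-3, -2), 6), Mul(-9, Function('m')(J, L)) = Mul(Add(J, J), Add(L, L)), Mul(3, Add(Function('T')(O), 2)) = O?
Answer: Rational(-522, 19) ≈ -27.474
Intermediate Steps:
Function('T')(O) = Add(-2, Mul(Rational(1, 3), O))
Function('m')(J, L) = Mul(Rational(-4, 9), J, L) (Function('m')(J, L) = Mul(Rational(-1, 9), Mul(Add(J, J), Add(L, L))) = Mul(Rational(-1, 9), Mul(Mul(2, J), Mul(2, L))) = Mul(Rational(-1, 9), Mul(4, J, L)) = Mul(Rational(-4, 9), J, L))
u = 36 (u = Mul(6, 6) = 36)
Function('q')(A) = -7 (Function('q')(A) = Add(14, Mul(-7, 3)) = Add(14, -21) = -7)
Function('F')(G, b) = Mul(Pow(Add(G, b), -1), Add(-7, G)) (Function('F')(G, b) = Mul(Add(G, -7), Pow(Add(b, G), -1)) = Mul(Add(-7, G), Pow(Add(G, b), -1)) = Mul(Pow(Add(G, b), -1), Add(-7, G)))
Mul(Function('T')(-66), Function('F')(u, Function('m')(6, 4))) = Mul(Add(-2, Mul(Rational(1, 3), -66)), Mul(Pow(Add(36, Mul(Rational(-4, 9), 6, 4)), -1), Add(-7, 36))) = Mul(Add(-2, -22), Mul(Pow(Add(36, Rational(-32, 3)), -1), 29)) = Mul(-24, Mul(Pow(Rational(76, 3), -1), 29)) = Mul(-24, Mul(Rational(3, 76), 29)) = Mul(-24, Rational(87, 76)) = Rational(-522, 19)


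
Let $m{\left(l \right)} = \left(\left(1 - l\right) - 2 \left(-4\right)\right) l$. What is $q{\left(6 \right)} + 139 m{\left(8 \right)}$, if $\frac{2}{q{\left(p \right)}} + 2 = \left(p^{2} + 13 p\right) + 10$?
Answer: $\frac{67833}{61} \approx 1112.0$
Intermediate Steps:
$q{\left(p \right)} = \frac{2}{8 + p^{2} + 13 p}$ ($q{\left(p \right)} = \frac{2}{-2 + \left(\left(p^{2} + 13 p\right) + 10\right)} = \frac{2}{-2 + \left(10 + p^{2} + 13 p\right)} = \frac{2}{8 + p^{2} + 13 p}$)
$m{\left(l \right)} = l \left(9 - l\right)$ ($m{\left(l \right)} = \left(\left(1 - l\right) - -8\right) l = \left(\left(1 - l\right) + 8\right) l = \left(9 - l\right) l = l \left(9 - l\right)$)
$q{\left(6 \right)} + 139 m{\left(8 \right)} = \frac{2}{8 + 6^{2} + 13 \cdot 6} + 139 \cdot 8 \left(9 - 8\right) = \frac{2}{8 + 36 + 78} + 139 \cdot 8 \left(9 - 8\right) = \frac{2}{122} + 139 \cdot 8 \cdot 1 = 2 \cdot \frac{1}{122} + 139 \cdot 8 = \frac{1}{61} + 1112 = \frac{67833}{61}$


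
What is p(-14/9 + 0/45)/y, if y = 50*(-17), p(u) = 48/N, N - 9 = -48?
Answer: 8/5525 ≈ 0.0014480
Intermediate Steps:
N = -39 (N = 9 - 48 = -39)
p(u) = -16/13 (p(u) = 48/(-39) = 48*(-1/39) = -16/13)
y = -850
p(-14/9 + 0/45)/y = -16/13/(-850) = -16/13*(-1/850) = 8/5525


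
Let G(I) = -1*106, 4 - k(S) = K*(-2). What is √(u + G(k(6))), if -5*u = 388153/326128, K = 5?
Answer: I*√17655346226595/407660 ≈ 10.307*I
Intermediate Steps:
k(S) = 14 (k(S) = 4 - 5*(-2) = 4 - 1*(-10) = 4 + 10 = 14)
u = -388153/1630640 (u = -388153/(5*326128) = -⅕*388153/326128 = -388153/1630640 ≈ -0.23804)
G(I) = -106
√(u + G(k(6))) = √(-388153/1630640 - 106) = √(-173235993/1630640) = I*√17655346226595/407660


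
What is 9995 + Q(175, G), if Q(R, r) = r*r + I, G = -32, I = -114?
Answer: 10905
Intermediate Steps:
Q(R, r) = -114 + r² (Q(R, r) = r*r - 114 = r² - 114 = -114 + r²)
9995 + Q(175, G) = 9995 + (-114 + (-32)²) = 9995 + (-114 + 1024) = 9995 + 910 = 10905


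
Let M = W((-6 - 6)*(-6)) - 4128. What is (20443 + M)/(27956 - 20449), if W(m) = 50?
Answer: 16365/7507 ≈ 2.1800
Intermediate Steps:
M = -4078 (M = 50 - 4128 = -4078)
(20443 + M)/(27956 - 20449) = (20443 - 4078)/(27956 - 20449) = 16365/7507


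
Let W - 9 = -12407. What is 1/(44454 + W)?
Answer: 1/32056 ≈ 3.1195e-5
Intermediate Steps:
W = -12398 (W = 9 - 12407 = -12398)
1/(44454 + W) = 1/(44454 - 12398) = 1/32056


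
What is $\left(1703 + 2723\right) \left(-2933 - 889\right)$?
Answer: $-16916172$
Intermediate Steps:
$\left(1703 + 2723\right) \left(-2933 - 889\right) = 4426 \left(-3822\right) = -16916172$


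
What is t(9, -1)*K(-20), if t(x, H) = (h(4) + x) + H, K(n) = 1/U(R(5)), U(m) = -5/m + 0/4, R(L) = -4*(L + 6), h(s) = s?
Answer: 528/5 ≈ 105.60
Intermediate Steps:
R(L) = -24 - 4*L (R(L) = -4*(6 + L) = -24 - 4*L)
U(m) = -5/m (U(m) = -5/m + 0*(1/4) = -5/m + 0 = -5/m)
K(n) = 44/5 (K(n) = 1/(-5/(-24 - 4*5)) = 1/(-5/(-24 - 20)) = 1/(-5/(-44)) = 1/(-5*(-1/44)) = 1/(5/44) = 44/5)
t(x, H) = 4 + H + x (t(x, H) = (4 + x) + H = 4 + H + x)
t(9, -1)*K(-20) = (4 - 1 + 9)*(44/5) = 12*(44/5) = 528/5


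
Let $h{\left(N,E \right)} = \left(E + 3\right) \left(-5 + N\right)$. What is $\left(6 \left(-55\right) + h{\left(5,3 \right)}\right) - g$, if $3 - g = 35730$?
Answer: $35397$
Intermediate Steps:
$g = -35727$ ($g = 3 - 35730 = -35727$)
$h{\left(N,E \right)} = \left(-5 + N\right) \left(3 + E\right)$ ($h{\left(N,E \right)} = \left(3 + E\right) \left(-5 + N\right) = \left(-5 + N\right) \left(3 + E\right)$)
$\left(6 \left(-55\right) + h{\left(5,3 \right)}\right) - g = \left(6 \left(-55\right) + \left(-15 - 15 + 3 \cdot 5 + 3 \cdot 5\right)\right) - -35727 = \left(-330 + \left(-15 - 15 + 15 + 15\right)\right) + 35727 = \left(-330 + 0\right) + 35727 = -330 + 35727 = 35397$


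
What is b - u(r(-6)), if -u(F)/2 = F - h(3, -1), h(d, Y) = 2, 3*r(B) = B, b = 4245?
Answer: 4237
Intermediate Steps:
r(B) = B/3
u(F) = 4 - 2*F (u(F) = -2*(F - 1*2) = -2*(F - 2) = -2*(-2 + F) = 4 - 2*F)
b - u(r(-6)) = 4245 - (4 - 2*(-6)/3) = 4245 - (4 - 2*(-2)) = 4245 - (4 + 4) = 4245 - 1*8 = 4245 - 8 = 4237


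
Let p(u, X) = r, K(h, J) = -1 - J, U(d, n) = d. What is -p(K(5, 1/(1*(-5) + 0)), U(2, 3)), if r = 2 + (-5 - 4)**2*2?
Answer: -164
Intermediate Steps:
r = 164 (r = 2 + (-9)**2*2 = 2 + 81*2 = 2 + 162 = 164)
p(u, X) = 164
-p(K(5, 1/(1*(-5) + 0)), U(2, 3)) = -1*164 = -164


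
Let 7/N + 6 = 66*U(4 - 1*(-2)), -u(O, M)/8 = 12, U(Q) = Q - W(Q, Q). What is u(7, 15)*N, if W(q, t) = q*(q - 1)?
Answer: 112/265 ≈ 0.42264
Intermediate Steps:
W(q, t) = q*(-1 + q)
U(Q) = Q - Q*(-1 + Q)
u(O, M) = -96 (u(O, M) = -8*12 = -96)
N = -7/1590 (N = 7/(-6 + 66*((4 - 1*(-2))*(2 - (4 - 1*(-2))))) = 7/(-6 + 66*((4 + 2)*(2 - (4 + 2)))) = 7/(-6 + 66*(6*(2 - 1*6))) = 7/(-6 + 66*(6*(2 - 6))) = 7/(-6 + 66*(6*(-4))) = 7/(-6 + 66*(-24)) = 7/(-6 - 1584) = 7/(-1590) = 7*(-1/1590) = -7/1590 ≈ -0.0044025)
u(7, 15)*N = -96*(-7/1590) = 112/265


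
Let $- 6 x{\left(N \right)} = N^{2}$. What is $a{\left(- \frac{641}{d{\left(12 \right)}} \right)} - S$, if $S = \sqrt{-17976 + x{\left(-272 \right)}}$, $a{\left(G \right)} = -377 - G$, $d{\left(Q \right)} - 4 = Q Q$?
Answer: $- \frac{55155}{148} - \frac{2 i \sqrt{68190}}{3} \approx -372.67 - 174.09 i$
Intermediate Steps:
$x{\left(N \right)} = - \frac{N^{2}}{6}$
$d{\left(Q \right)} = 4 + Q^{2}$ ($d{\left(Q \right)} = 4 + Q Q = 4 + Q^{2}$)
$S = \frac{2 i \sqrt{68190}}{3}$ ($S = \sqrt{-17976 - \frac{\left(-272\right)^{2}}{6}} = \sqrt{-17976 - \frac{36992}{3}} = \sqrt{- \frac{90920}{3}} = \frac{2 i \sqrt{68190}}{3} \approx 174.09 i$)
$a{\left(- \frac{641}{d{\left(12 \right)}} \right)} - S = \left(-377 - - \frac{641}{4 + 12^{2}}\right) - \frac{2 i \sqrt{68190}}{3} = \left(-377 - - \frac{641}{4 + 144}\right) - \frac{2 i \sqrt{68190}}{3} = \left(-377 - - \frac{641}{148}\right) - \frac{2 i \sqrt{68190}}{3} = \left(-377 + \frac{641}{148}\right) - \frac{2 i \sqrt{68190}}{3} = - \frac{55155}{148} - \frac{2 i \sqrt{68190}}{3}$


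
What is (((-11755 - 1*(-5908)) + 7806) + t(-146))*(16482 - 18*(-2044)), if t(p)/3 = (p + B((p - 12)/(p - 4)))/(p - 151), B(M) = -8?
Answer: 313339910/3 ≈ 1.0445e+8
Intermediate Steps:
t(p) = 3*(-8 + p)/(-151 + p) (t(p) = 3*((p - 8)/(p - 151)) = 3*((-8 + p)/(-151 + p)) = 3*(-8 + p)/(-151 + p))
(((-11755 - 1*(-5908)) + 7806) + t(-146))*(16482 - 18*(-2044)) = (((-11755 - 1*(-5908)) + 7806) + 3*(-8 - 146)/(-151 - 146))*(16482 - 18*(-2044)) = (((-11755 + 5908) + 7806) + 3*(-154)/(-297))*(16482 + 36792) = ((-5847 + 7806) + 3*(-1/297)*(-154))*53274 = (1959 + 14/9)*53274 = (17645/9)*53274 = 313339910/3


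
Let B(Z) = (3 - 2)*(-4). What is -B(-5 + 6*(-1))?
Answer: 4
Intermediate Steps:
B(Z) = -4 (B(Z) = 1*(-4) = -4)
-B(-5 + 6*(-1)) = -1*(-4) = 4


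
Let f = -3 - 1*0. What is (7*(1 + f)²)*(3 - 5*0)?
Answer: 84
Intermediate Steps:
f = -3 (f = -3 + 0 = -3)
(7*(1 + f)²)*(3 - 5*0) = (7*(1 - 3)²)*(3 - 5*0) = (7*(-2)²)*(3 + 0) = (7*4)*3 = 28*3 = 84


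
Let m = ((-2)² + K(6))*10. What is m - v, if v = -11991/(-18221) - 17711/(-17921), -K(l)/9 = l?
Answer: -23400981906/46648363 ≈ -501.65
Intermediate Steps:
K(l) = -9*l
v = 76800406/46648363 (v = -11991*(-1/18221) - 17711*(-1/17921) = 1713/2603 + 17711/17921 = 76800406/46648363 ≈ 1.6464)
m = -500 (m = ((-2)² - 9*6)*10 = (4 - 54)*10 = -50*10 = -500)
m - v = -500 - 1*76800406/46648363 = -500 - 76800406/46648363 = -23400981906/46648363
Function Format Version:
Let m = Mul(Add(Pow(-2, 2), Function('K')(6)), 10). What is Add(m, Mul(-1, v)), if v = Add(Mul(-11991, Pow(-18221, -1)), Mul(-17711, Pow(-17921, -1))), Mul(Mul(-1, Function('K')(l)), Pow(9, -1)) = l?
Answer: Rational(-23400981906, 46648363) ≈ -501.65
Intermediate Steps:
Function('K')(l) = Mul(-9, l)
v = Rational(76800406, 46648363) (v = Add(Mul(-11991, Rational(-1, 18221)), Mul(-17711, Rational(-1, 17921))) = Add(Rational(1713, 2603), Rational(17711, 17921)) = Rational(76800406, 46648363) ≈ 1.6464)
m = -500 (m = Mul(Add(Pow(-2, 2), Mul(-9, 6)), 10) = Mul(Add(4, -54), 10) = Mul(-50, 10) = -500)
Add(m, Mul(-1, v)) = Add(-500, Mul(-1, Rational(76800406, 46648363))) = Add(-500, Rational(-76800406, 46648363)) = Rational(-23400981906, 46648363)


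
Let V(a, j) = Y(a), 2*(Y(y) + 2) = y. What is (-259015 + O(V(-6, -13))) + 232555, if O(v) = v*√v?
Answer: -26460 - 5*I*√5 ≈ -26460.0 - 11.18*I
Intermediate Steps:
Y(y) = -2 + y/2
V(a, j) = -2 + a/2
O(v) = v^(3/2)
(-259015 + O(V(-6, -13))) + 232555 = (-259015 + (-2 + (½)*(-6))^(3/2)) + 232555 = (-259015 + (-2 - 3)^(3/2)) + 232555 = (-259015 + (-5)^(3/2)) + 232555 = (-259015 - 5*I*√5) + 232555 = -26460 - 5*I*√5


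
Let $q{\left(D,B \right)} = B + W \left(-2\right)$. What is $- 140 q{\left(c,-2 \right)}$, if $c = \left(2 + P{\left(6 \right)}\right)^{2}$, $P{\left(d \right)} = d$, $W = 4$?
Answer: $1400$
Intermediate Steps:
$c = 64$ ($c = \left(2 + 6\right)^{2} = 8^{2} = 64$)
$q{\left(D,B \right)} = -8 + B$ ($q{\left(D,B \right)} = B + 4 \left(-2\right) = B - 8 = -8 + B$)
$- 140 q{\left(c,-2 \right)} = - 140 \left(-8 - 2\right) = \left(-140\right) \left(-10\right) = 1400$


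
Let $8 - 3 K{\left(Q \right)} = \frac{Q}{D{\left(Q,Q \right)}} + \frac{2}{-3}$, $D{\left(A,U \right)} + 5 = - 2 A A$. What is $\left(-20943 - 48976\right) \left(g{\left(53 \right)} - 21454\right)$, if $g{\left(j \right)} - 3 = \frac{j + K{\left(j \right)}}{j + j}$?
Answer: $\frac{4022708269285583}{2682171} \approx 1.4998 \cdot 10^{9}$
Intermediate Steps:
$D{\left(A,U \right)} = -5 - 2 A^{2}$ ($D{\left(A,U \right)} = -5 + - 2 A A = -5 - 2 A^{2}$)
$K{\left(Q \right)} = \frac{26}{9} - \frac{Q}{3 \left(-5 - 2 Q^{2}\right)}$ ($K{\left(Q \right)} = \frac{8}{3} - \frac{\frac{Q}{-5 - 2 Q^{2}} + \frac{2}{-3}}{3} = \frac{8}{3} - \frac{\frac{Q}{-5 - 2 Q^{2}} + 2 \left(- \frac{1}{3}\right)}{3} = \frac{8}{3} - \frac{\frac{Q}{-5 - 2 Q^{2}} - \frac{2}{3}}{3} = \frac{8}{3} - \frac{- \frac{2}{3} + \frac{Q}{-5 - 2 Q^{2}}}{3} = \frac{8}{3} - \left(- \frac{2}{9} + \frac{Q}{3 \left(-5 - 2 Q^{2}\right)}\right) = \frac{26}{9} - \frac{Q}{3 \left(-5 - 2 Q^{2}\right)}$)
$g{\left(j \right)} = 3 + \frac{j + \frac{130 + 3 j + 52 j^{2}}{9 \left(5 + 2 j^{2}\right)}}{2 j}$ ($g{\left(j \right)} = 3 + \frac{j + \frac{130 + 3 j + 52 j^{2}}{9 \left(5 + 2 j^{2}\right)}}{j + j} = 3 + \frac{j + \frac{130 + 3 j + 52 j^{2}}{9 \left(5 + 2 j^{2}\right)}}{2 j}$)
$\left(-20943 - 48976\right) \left(g{\left(53 \right)} - 21454\right) = \left(-20943 - 48976\right) \left(\frac{65 + 26 \cdot 53^{2} + 63 \cdot 53^{3} + 159 \cdot 53}{18 \cdot 53^{3} + 45 \cdot 53} - 21454\right) = - 69919 \left(\frac{65 + 26 \cdot 2809 + 63 \cdot 148877 + 8427}{18 \cdot 148877 + 2385} - 21454\right) = - 69919 \left(\frac{65 + 73034 + 9379251 + 8427}{2679786 + 2385} - 21454\right) = - 69919 \left(\frac{1}{2682171} \cdot 9460777 - 21454\right) = - 69919 \left(\frac{9460777}{2682171} - 21454\right) = \left(-69919\right) \left(- \frac{57533835857}{2682171}\right) = \frac{4022708269285583}{2682171}$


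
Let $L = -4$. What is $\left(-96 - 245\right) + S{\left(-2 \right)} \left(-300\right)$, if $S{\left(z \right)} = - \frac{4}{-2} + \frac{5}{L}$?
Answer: $-566$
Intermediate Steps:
$S{\left(z \right)} = \frac{3}{4}$ ($S{\left(z \right)} = - \frac{4}{-2} + \frac{5}{-4} = \left(-4\right) \left(- \frac{1}{2}\right) + 5 \left(- \frac{1}{4}\right) = 2 - \frac{5}{4} = \frac{3}{4}$)
$\left(-96 - 245\right) + S{\left(-2 \right)} \left(-300\right) = \left(-96 - 245\right) + \frac{3}{4} \left(-300\right) = \left(-96 - 245\right) - 225 = -341 - 225 = -566$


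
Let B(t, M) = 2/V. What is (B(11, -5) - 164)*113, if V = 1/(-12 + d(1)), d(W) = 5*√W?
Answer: -20114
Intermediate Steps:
V = -⅐ (V = 1/(-12 + 5*√1) = 1/(-12 + 5*1) = 1/(-12 + 5) = 1/(-7) = -⅐ ≈ -0.14286)
B(t, M) = -14 (B(t, M) = 2/(-⅐) = 2*(-7) = -14)
(B(11, -5) - 164)*113 = (-14 - 164)*113 = -178*113 = -20114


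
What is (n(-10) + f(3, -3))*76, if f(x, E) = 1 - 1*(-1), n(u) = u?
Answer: -608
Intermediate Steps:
f(x, E) = 2 (f(x, E) = 1 + 1 = 2)
(n(-10) + f(3, -3))*76 = (-10 + 2)*76 = -8*76 = -608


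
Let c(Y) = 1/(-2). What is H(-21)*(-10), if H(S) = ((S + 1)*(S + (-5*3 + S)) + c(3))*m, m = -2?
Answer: 22790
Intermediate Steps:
c(Y) = -1/2
H(S) = 1 - 2*(1 + S)*(-15 + 2*S) (H(S) = ((S + 1)*(S + (-5*3 + S)) - 1/2)*(-2) = ((1 + S)*(S + (-15 + S)) - 1/2)*(-2) = ((1 + S)*(-15 + 2*S) - 1/2)*(-2) = (-1/2 + (1 + S)*(-15 + 2*S))*(-2) = 1 - 2*(1 + S)*(-15 + 2*S))
H(-21)*(-10) = (31 - 4*(-21)**2 + 26*(-21))*(-10) = (31 - 4*441 - 546)*(-10) = (31 - 1764 - 546)*(-10) = -2279*(-10) = 22790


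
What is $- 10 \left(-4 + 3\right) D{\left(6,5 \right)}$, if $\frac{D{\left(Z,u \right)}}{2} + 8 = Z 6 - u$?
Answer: $460$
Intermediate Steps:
$D{\left(Z,u \right)} = -16 - 2 u + 12 Z$ ($D{\left(Z,u \right)} = -16 + 2 \left(Z 6 - u\right) = -16 + 2 \left(6 Z - u\right) = -16 + 2 \left(- u + 6 Z\right) = -16 + \left(- 2 u + 12 Z\right) = -16 - 2 u + 12 Z$)
$- 10 \left(-4 + 3\right) D{\left(6,5 \right)} = - 10 \left(-4 + 3\right) \left(-16 - 10 + 12 \cdot 6\right) = \left(-10\right) \left(-1\right) \left(-16 - 10 + 72\right) = 10 \cdot 46 = 460$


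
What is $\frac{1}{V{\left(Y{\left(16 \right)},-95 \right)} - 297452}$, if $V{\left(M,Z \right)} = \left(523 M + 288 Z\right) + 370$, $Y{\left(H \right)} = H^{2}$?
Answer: $- \frac{1}{190554} \approx -5.2479 \cdot 10^{-6}$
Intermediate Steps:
$V{\left(M,Z \right)} = 370 + 288 Z + 523 M$ ($V{\left(M,Z \right)} = \left(288 Z + 523 M\right) + 370 = 370 + 288 Z + 523 M$)
$\frac{1}{V{\left(Y{\left(16 \right)},-95 \right)} - 297452} = \frac{1}{\left(370 + 288 \left(-95\right) + 523 \cdot 16^{2}\right) - 297452} = \frac{1}{\left(370 - 27360 + 523 \cdot 256\right) - 297452} = \frac{1}{\left(370 - 27360 + 133888\right) - 297452} = \frac{1}{106898 - 297452} = \frac{1}{-190554} = - \frac{1}{190554}$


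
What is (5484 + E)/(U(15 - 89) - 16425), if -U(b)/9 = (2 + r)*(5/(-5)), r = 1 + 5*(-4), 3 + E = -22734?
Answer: 639/614 ≈ 1.0407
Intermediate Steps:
E = -22737 (E = -3 - 22734 = -22737)
r = -19 (r = 1 - 20 = -19)
U(b) = -153 (U(b) = -9*(2 - 19)*5/(-5) = -(-153)*5*(-⅕) = -(-153)*(-1) = -9*17 = -153)
(5484 + E)/(U(15 - 89) - 16425) = (5484 - 22737)/(-153 - 16425) = -17253/(-16578) = -17253*(-1/16578) = 639/614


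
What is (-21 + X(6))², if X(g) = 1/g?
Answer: 15625/36 ≈ 434.03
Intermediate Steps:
(-21 + X(6))² = (-21 + 1/6)² = (-21 + ⅙)² = (-125/6)² = 15625/36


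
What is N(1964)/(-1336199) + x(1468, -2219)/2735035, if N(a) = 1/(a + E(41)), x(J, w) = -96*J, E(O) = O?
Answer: -75511449468479/1465474963817965 ≈ -0.051527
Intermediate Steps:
N(a) = 1/(41 + a) (N(a) = 1/(a + 41) = 1/(41 + a))
N(1964)/(-1336199) + x(1468, -2219)/2735035 = 1/((41 + 1964)*(-1336199)) - 96*1468/2735035 = -1/1336199/2005 - 140928*1/2735035 = (1/2005)*(-1/1336199) - 140928/2735035 = -1/2679078995 - 140928/2735035 = -75511449468479/1465474963817965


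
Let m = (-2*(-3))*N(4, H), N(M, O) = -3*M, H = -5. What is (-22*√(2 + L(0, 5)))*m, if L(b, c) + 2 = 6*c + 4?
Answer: 1584*√34 ≈ 9236.2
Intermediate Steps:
L(b, c) = 2 + 6*c (L(b, c) = -2 + (6*c + 4) = -2 + (4 + 6*c) = 2 + 6*c)
m = -72 (m = (-2*(-3))*(-3*4) = 6*(-12) = -72)
(-22*√(2 + L(0, 5)))*m = -22*√(2 + (2 + 6*5))*(-72) = -22*√(2 + (2 + 30))*(-72) = -22*√(2 + 32)*(-72) = -22*√34*(-72) = 1584*√34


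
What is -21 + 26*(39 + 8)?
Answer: 1201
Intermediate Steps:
-21 + 26*(39 + 8) = -21 + 26*47 = -21 + 1222 = 1201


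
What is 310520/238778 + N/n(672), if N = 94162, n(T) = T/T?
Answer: 11242062278/119389 ≈ 94163.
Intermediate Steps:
n(T) = 1
310520/238778 + N/n(672) = 310520/238778 + 94162/1 = 310520*(1/238778) + 94162*1 = 155260/119389 + 94162 = 11242062278/119389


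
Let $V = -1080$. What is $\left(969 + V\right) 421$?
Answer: $-46731$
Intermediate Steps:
$\left(969 + V\right) 421 = \left(969 - 1080\right) 421 = \left(-111\right) 421 = -46731$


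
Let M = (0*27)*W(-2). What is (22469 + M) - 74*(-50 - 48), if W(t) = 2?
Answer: 29721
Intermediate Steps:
M = 0 (M = (0*27)*2 = 0*2 = 0)
(22469 + M) - 74*(-50 - 48) = (22469 + 0) - 74*(-50 - 48) = 22469 - 74*(-98) = 22469 + 7252 = 29721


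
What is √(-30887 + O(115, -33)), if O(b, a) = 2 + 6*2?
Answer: I*√30873 ≈ 175.71*I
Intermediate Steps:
O(b, a) = 14 (O(b, a) = 2 + 12 = 14)
√(-30887 + O(115, -33)) = √(-30887 + 14) = √(-30873) = I*√30873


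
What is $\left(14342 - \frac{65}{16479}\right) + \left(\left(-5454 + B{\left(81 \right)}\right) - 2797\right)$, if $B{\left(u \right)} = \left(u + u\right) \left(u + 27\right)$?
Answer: $\frac{388690108}{16479} \approx 23587.0$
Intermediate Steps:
$B{\left(u \right)} = 2 u \left(27 + u\right)$
$\left(14342 - \frac{65}{16479}\right) + \left(\left(-5454 + B{\left(81 \right)}\right) - 2797\right) = \left(14342 - \frac{65}{16479}\right) - \left(8251 - 162 \left(27 + 81\right)\right) = \left(14342 - \frac{65}{16479}\right) - \left(8251 - 17496\right) = \left(14342 - \frac{65}{16479}\right) + \left(\left(-5454 + 17496\right) - 2797\right) = \frac{236341753}{16479} + \left(12042 - 2797\right) = \frac{236341753}{16479} + 9245 = \frac{388690108}{16479}$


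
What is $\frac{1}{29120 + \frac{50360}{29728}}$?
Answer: $\frac{3716}{108216215} \approx 3.4339 \cdot 10^{-5}$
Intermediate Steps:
$\frac{1}{29120 + \frac{50360}{29728}} = \frac{1}{29120 + 50360 \cdot \frac{1}{29728}} = \frac{1}{29120 + \frac{6295}{3716}} = \frac{1}{\frac{108216215}{3716}} = \frac{3716}{108216215}$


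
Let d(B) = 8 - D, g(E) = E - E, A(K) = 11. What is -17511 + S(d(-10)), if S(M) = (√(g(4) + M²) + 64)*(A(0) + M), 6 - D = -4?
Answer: -16917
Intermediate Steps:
D = 10 (D = 6 - 1*(-4) = 6 + 4 = 10)
g(E) = 0
d(B) = -2 (d(B) = 8 - 1*10 = 8 - 10 = -2)
S(M) = (11 + M)*(64 + √(M²)) (S(M) = (√(0 + M²) + 64)*(11 + M) = (√(M²) + 64)*(11 + M) = (64 + √(M²))*(11 + M) = (11 + M)*(64 + √(M²)))
-17511 + S(d(-10)) = -17511 + (704 + 11*√((-2)²) + 64*(-2) - 2*√((-2)²)) = -17511 + (704 + 11*√4 - 128 - 2*√4) = -17511 + (704 + 11*2 - 128 - 2*2) = -17511 + (704 + 22 - 128 - 4) = -17511 + 594 = -16917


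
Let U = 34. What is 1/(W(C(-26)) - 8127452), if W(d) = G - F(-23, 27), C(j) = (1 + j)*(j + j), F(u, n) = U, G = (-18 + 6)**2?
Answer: -1/8127342 ≈ -1.2304e-7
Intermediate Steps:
G = 144 (G = (-12)**2 = 144)
F(u, n) = 34
C(j) = 2*j*(1 + j) (C(j) = (1 + j)*(2*j) = 2*j*(1 + j))
W(d) = 110 (W(d) = 144 - 1*34 = 144 - 34 = 110)
1/(W(C(-26)) - 8127452) = 1/(110 - 8127452) = 1/(-8127342) = -1/8127342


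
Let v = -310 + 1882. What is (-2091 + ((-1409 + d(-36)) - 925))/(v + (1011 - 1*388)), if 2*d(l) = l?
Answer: -4443/2195 ≈ -2.0241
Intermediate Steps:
d(l) = l/2
v = 1572
(-2091 + ((-1409 + d(-36)) - 925))/(v + (1011 - 1*388)) = (-2091 + ((-1409 + (½)*(-36)) - 925))/(1572 + (1011 - 1*388)) = (-2091 + ((-1409 - 18) - 925))/(1572 + (1011 - 388)) = (-2091 + (-1427 - 925))/(1572 + 623) = (-2091 - 2352)/2195 = -4443*1/2195 = -4443/2195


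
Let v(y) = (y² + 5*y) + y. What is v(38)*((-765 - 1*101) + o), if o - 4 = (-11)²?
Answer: -1238952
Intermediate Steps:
o = 125 (o = 4 + (-11)² = 4 + 121 = 125)
v(y) = y² + 6*y
v(38)*((-765 - 1*101) + o) = (38*(6 + 38))*((-765 - 1*101) + 125) = (38*44)*((-765 - 101) + 125) = 1672*(-866 + 125) = 1672*(-741) = -1238952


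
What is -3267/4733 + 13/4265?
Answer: -13872226/20186245 ≈ -0.68721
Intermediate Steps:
-3267/4733 + 13/4265 = -13872226/20186245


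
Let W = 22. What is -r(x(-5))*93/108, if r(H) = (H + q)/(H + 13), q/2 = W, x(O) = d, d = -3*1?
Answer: -1271/360 ≈ -3.5306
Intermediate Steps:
d = -3
x(O) = -3
q = 44 (q = 2*22 = 44)
r(H) = (44 + H)/(13 + H) (r(H) = (H + 44)/(H + 13) = (44 + H)/(13 + H))
-r(x(-5))*93/108 = -(44 - 3)/(13 - 3)*93/108 = -41/10*93*(1/108) = -(⅒)*41*31/36 = -41*31/(10*36) = -1*1271/360 = -1271/360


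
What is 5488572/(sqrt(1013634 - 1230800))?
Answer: -2744286*I*sqrt(217166)/108583 ≈ -11778.0*I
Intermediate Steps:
5488572/(sqrt(1013634 - 1230800)) = 5488572/(sqrt(-217166)) = 5488572/((I*sqrt(217166))) = 5488572*(-I*sqrt(217166)/217166) = -2744286*I*sqrt(217166)/108583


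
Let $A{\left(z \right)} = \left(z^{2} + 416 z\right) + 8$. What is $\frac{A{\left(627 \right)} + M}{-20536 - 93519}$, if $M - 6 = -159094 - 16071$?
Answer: $- \frac{95762}{22811} \approx -4.1981$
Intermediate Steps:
$M = -175159$ ($M = 6 - 175165 = -175159$)
$A{\left(z \right)} = 8 + z^{2} + 416 z$
$\frac{A{\left(627 \right)} + M}{-20536 - 93519} = \frac{\left(8 + 627^{2} + 416 \cdot 627\right) - 175159}{-20536 - 93519} = \frac{\left(8 + 393129 + 260832\right) - 175159}{-114055} = \left(653969 - 175159\right) \left(- \frac{1}{114055}\right) = 478810 \left(- \frac{1}{114055}\right) = - \frac{95762}{22811}$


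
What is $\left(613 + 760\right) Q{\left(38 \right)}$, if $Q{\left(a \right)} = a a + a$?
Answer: $2034786$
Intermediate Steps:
$Q{\left(a \right)} = a + a^{2}$ ($Q{\left(a \right)} = a^{2} + a = a + a^{2}$)
$\left(613 + 760\right) Q{\left(38 \right)} = \left(613 + 760\right) 38 \left(1 + 38\right) = 1373 \cdot 38 \cdot 39 = 1373 \cdot 1482 = 2034786$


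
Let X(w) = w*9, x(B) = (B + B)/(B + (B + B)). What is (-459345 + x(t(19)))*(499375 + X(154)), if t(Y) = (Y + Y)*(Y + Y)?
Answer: -690065183113/3 ≈ -2.3002e+11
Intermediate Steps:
t(Y) = 4*Y² (t(Y) = (2*Y)*(2*Y) = 4*Y²)
x(B) = ⅔ (x(B) = (2*B)/(B + 2*B) = (2*B)/((3*B)) = (2*B)*(1/(3*B)) = ⅔)
X(w) = 9*w
(-459345 + x(t(19)))*(499375 + X(154)) = (-459345 + ⅔)*(499375 + 9*154) = -1378033*(499375 + 1386)/3 = -1378033/3*500761 = -690065183113/3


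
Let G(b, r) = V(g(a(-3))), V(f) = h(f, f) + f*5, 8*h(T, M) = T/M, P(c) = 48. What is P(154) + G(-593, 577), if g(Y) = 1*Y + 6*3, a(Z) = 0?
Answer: 1105/8 ≈ 138.13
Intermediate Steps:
h(T, M) = T/(8*M) (h(T, M) = (T/M)/8 = T/(8*M))
g(Y) = 18 + Y (g(Y) = Y + 18 = 18 + Y)
V(f) = 1/8 + 5*f (V(f) = f/(8*f) + f*5 = 1/8 + 5*f)
G(b, r) = 721/8 (G(b, r) = 1/8 + 5*(18 + 0) = 1/8 + 5*18 = 1/8 + 90 = 721/8)
P(154) + G(-593, 577) = 48 + 721/8 = 1105/8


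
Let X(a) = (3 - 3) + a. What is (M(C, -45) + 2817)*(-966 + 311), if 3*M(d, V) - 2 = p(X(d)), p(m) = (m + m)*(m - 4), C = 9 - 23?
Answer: -5866835/3 ≈ -1.9556e+6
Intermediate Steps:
X(a) = a (X(a) = 0 + a = a)
C = -14
p(m) = 2*m*(-4 + m) (p(m) = (2*m)*(-4 + m) = 2*m*(-4 + m))
M(d, V) = 2/3 + 2*d*(-4 + d)/3 (M(d, V) = 2/3 + (2*d*(-4 + d))/3 = 2/3 + 2*d*(-4 + d)/3)
(M(C, -45) + 2817)*(-966 + 311) = ((2/3 + (2/3)*(-14)*(-4 - 14)) + 2817)*(-966 + 311) = ((2/3 + (2/3)*(-14)*(-18)) + 2817)*(-655) = ((2/3 + 168) + 2817)*(-655) = (506/3 + 2817)*(-655) = (8957/3)*(-655) = -5866835/3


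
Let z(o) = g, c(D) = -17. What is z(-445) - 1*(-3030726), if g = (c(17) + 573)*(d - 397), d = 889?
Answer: 3304278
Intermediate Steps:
g = 273552 (g = (-17 + 573)*(889 - 397) = 556*492 = 273552)
z(o) = 273552
z(-445) - 1*(-3030726) = 273552 - 1*(-3030726) = 273552 + 3030726 = 3304278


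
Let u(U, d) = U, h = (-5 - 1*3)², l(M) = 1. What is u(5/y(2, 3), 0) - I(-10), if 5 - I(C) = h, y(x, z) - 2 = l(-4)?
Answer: 182/3 ≈ 60.667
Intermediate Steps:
y(x, z) = 3 (y(x, z) = 2 + 1 = 3)
h = 64 (h = (-5 - 3)² = (-8)² = 64)
I(C) = -59 (I(C) = 5 - 1*64 = 5 - 64 = -59)
u(5/y(2, 3), 0) - I(-10) = 5/3 - 1*(-59) = 5*(⅓) + 59 = 5/3 + 59 = 182/3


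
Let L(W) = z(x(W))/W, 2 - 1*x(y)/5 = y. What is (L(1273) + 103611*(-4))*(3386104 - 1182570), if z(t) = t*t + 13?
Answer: -1073564351748916/1273 ≈ -8.4333e+11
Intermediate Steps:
x(y) = 10 - 5*y
z(t) = 13 + t² (z(t) = t² + 13 = 13 + t²)
L(W) = (13 + (10 - 5*W)²)/W
(L(1273) + 103611*(-4))*(3386104 - 1182570) = ((13 + 25*(-2 + 1273)²)/1273 + 103611*(-4))*(3386104 - 1182570) = ((13 + 25*1271²)/1273 - 414444)*2203534 = ((13 + 25*1615441)/1273 - 414444)*2203534 = ((13 + 40386025)/1273 - 414444)*2203534 = ((1/1273)*40386038 - 414444)*2203534 = (40386038/1273 - 414444)*2203534 = -487201174/1273*2203534 = -1073564351748916/1273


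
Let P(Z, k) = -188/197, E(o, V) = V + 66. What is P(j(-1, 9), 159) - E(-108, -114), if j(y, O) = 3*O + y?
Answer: 9268/197 ≈ 47.046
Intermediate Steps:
E(o, V) = 66 + V
j(y, O) = y + 3*O
P(Z, k) = -188/197 (P(Z, k) = -188*1/197 = -188/197)
P(j(-1, 9), 159) - E(-108, -114) = -188/197 - (66 - 114) = -188/197 - 1*(-48) = -188/197 + 48 = 9268/197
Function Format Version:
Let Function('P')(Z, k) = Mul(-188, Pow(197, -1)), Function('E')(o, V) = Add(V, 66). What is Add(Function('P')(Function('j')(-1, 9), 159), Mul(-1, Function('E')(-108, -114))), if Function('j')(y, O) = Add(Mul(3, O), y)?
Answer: Rational(9268, 197) ≈ 47.046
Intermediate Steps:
Function('E')(o, V) = Add(66, V)
Function('j')(y, O) = Add(y, Mul(3, O))
Function('P')(Z, k) = Rational(-188, 197) (Function('P')(Z, k) = Mul(-188, Rational(1, 197)) = Rational(-188, 197))
Add(Function('P')(Function('j')(-1, 9), 159), Mul(-1, Function('E')(-108, -114))) = Add(Rational(-188, 197), Mul(-1, Add(66, -114))) = Add(Rational(-188, 197), Mul(-1, -48)) = Add(Rational(-188, 197), 48) = Rational(9268, 197)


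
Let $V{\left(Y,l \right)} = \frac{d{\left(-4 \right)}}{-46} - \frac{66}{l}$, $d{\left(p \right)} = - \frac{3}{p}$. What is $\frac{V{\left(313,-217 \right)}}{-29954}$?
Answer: $- \frac{11493}{1196003312} \approx -9.6095 \cdot 10^{-6}$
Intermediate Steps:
$V{\left(Y,l \right)} = - \frac{3}{184} - \frac{66}{l}$ ($V{\left(Y,l \right)} = \frac{\left(-3\right) \frac{1}{-4}}{-46} - \frac{66}{l} = \left(-3\right) \left(- \frac{1}{4}\right) \left(- \frac{1}{46}\right) - \frac{66}{l} = \frac{3}{4} \left(- \frac{1}{46}\right) - \frac{66}{l} = - \frac{3}{184} - \frac{66}{l}$)
$\frac{V{\left(313,-217 \right)}}{-29954} = \frac{- \frac{3}{184} - \frac{66}{-217}}{-29954} = \left(- \frac{3}{184} - - \frac{66}{217}\right) \left(- \frac{1}{29954}\right) = \left(- \frac{3}{184} + \frac{66}{217}\right) \left(- \frac{1}{29954}\right) = \frac{11493}{39928} \left(- \frac{1}{29954}\right) = - \frac{11493}{1196003312}$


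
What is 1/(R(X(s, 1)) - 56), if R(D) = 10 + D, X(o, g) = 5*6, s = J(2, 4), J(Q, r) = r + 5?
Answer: -1/16 ≈ -0.062500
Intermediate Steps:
J(Q, r) = 5 + r
s = 9 (s = 5 + 4 = 9)
X(o, g) = 30
1/(R(X(s, 1)) - 56) = 1/((10 + 30) - 56) = 1/(40 - 56) = 1/(-16) = -1/16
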